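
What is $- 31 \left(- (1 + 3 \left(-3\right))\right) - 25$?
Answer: $-273$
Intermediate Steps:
$- 31 \left(- (1 + 3 \left(-3\right))\right) - 25 = - 31 \left(- (1 - 9)\right) - 25 = - 31 \left(\left(-1\right) \left(-8\right)\right) - 25 = \left(-31\right) 8 - 25 = -248 - 25 = -273$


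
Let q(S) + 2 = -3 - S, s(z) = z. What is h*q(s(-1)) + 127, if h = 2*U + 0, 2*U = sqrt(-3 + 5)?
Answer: 127 - 4*sqrt(2) ≈ 121.34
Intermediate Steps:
U = sqrt(2)/2 (U = sqrt(-3 + 5)/2 = sqrt(2)/2 ≈ 0.70711)
q(S) = -5 - S (q(S) = -2 + (-3 - S) = -5 - S)
h = sqrt(2) (h = 2*(sqrt(2)/2) + 0 = sqrt(2) + 0 = sqrt(2) ≈ 1.4142)
h*q(s(-1)) + 127 = sqrt(2)*(-5 - 1*(-1)) + 127 = sqrt(2)*(-5 + 1) + 127 = sqrt(2)*(-4) + 127 = -4*sqrt(2) + 127 = 127 - 4*sqrt(2)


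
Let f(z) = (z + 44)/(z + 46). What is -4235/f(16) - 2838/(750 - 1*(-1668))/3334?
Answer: -8819740138/2015403 ≈ -4376.2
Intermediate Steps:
f(z) = (44 + z)/(46 + z)
-4235/f(16) - 2838/(750 - 1*(-1668))/3334 = -4235*(46 + 16)/(44 + 16) - 2838/(750 - 1*(-1668))/3334 = -4235/(60/62) - 2838/(750 + 1668)*(1/3334) = -4235/((1/62)*60) - 2838/2418*(1/3334) = -4235/30/31 - 2838*1/2418*(1/3334) = -4235*31/30 - 473/403*1/3334 = -26257/6 - 473/1343602 = -8819740138/2015403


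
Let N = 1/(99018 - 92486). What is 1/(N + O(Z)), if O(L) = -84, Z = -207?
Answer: -6532/548687 ≈ -0.011905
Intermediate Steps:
N = 1/6532 ≈ 0.00015309
1/(N + O(Z)) = 1/(1/6532 - 84) = 1/(-548687/6532) = -6532/548687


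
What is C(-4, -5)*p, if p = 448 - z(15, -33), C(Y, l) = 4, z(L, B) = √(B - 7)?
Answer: 1792 - 8*I*√10 ≈ 1792.0 - 25.298*I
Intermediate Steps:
z(L, B) = √(-7 + B)
p = 448 - 2*I*√10 (p = 448 - √(-7 - 33) = 448 - √(-40) = 448 - 2*I*√10 ≈ 448.0 - 6.3246*I)
C(-4, -5)*p = 4*(448 - 2*I*√10) = 1792 - 8*I*√10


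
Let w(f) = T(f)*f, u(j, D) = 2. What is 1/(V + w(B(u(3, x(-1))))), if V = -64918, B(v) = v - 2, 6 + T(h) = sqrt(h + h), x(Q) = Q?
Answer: -1/64918 ≈ -1.5404e-5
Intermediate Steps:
T(h) = -6 + sqrt(2)*sqrt(h) (T(h) = -6 + sqrt(h + h) = -6 + sqrt(2*h) = -6 + sqrt(2)*sqrt(h))
B(v) = -2 + v
w(f) = f*(-6 + sqrt(2)*sqrt(f)) (w(f) = (-6 + sqrt(2)*sqrt(f))*f = f*(-6 + sqrt(2)*sqrt(f)))
1/(V + w(B(u(3, x(-1))))) = 1/(-64918 + (-2 + 2)*(-6 + sqrt(2)*sqrt(-2 + 2))) = 1/(-64918 + 0*(-6 + sqrt(2)*sqrt(0))) = 1/(-64918 + 0*(-6 + sqrt(2)*0)) = 1/(-64918 + 0*(-6 + 0)) = 1/(-64918 + 0*(-6)) = 1/(-64918 + 0) = 1/(-64918) = -1/64918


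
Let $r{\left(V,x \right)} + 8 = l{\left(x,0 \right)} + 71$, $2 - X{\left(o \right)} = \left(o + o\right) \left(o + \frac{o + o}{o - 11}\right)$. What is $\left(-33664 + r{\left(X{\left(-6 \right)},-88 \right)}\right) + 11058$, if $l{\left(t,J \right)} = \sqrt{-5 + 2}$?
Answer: $-22543 + i \sqrt{3} \approx -22543.0 + 1.732 i$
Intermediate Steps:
$X{\left(o \right)} = 2 - 2 o \left(o + \frac{2 o}{-11 + o}\right)$ ($X{\left(o \right)} = 2 - \left(o + o\right) \left(o + \frac{o + o}{o - 11}\right) = 2 - 2 o \left(o + \frac{2 o}{-11 + o}\right)$)
$l{\left(t,J \right)} = i \sqrt{3}$ ($l{\left(t,J \right)} = \sqrt{-3} = i \sqrt{3}$)
$r{\left(V,x \right)} = 63 + i \sqrt{3}$ ($r{\left(V,x \right)} = -8 + \left(i \sqrt{3} + 71\right) = -8 + \left(71 + i \sqrt{3}\right) = 63 + i \sqrt{3}$)
$\left(-33664 + r{\left(X{\left(-6 \right)},-88 \right)}\right) + 11058 = \left(-33664 + \left(63 + i \sqrt{3}\right)\right) + 11058 = \left(-33601 + i \sqrt{3}\right) + 11058 = -22543 + i \sqrt{3}$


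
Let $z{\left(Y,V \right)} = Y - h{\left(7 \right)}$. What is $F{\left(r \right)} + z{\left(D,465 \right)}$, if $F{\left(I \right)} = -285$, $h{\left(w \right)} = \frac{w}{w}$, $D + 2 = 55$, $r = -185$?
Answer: $-233$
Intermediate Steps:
$D = 53$ ($D = -2 + 55 = 53$)
$h{\left(w \right)} = 1$
$z{\left(Y,V \right)} = -1 + Y$ ($z{\left(Y,V \right)} = Y - 1 = -1 + Y$)
$F{\left(r \right)} + z{\left(D,465 \right)} = -285 + \left(-1 + 53\right) = -285 + 52 = -233$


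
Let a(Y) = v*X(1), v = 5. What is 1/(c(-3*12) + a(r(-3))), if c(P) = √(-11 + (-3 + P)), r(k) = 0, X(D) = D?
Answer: 1/15 - I*√2/15 ≈ 0.066667 - 0.094281*I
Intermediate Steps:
a(Y) = 5 (a(Y) = 5*1 = 5)
c(P) = √(-14 + P)
1/(c(-3*12) + a(r(-3))) = 1/(√(-14 - 3*12) + 5) = 1/(√(-14 - 36) + 5) = 1/(√(-50) + 5) = 1/(5*I*√2 + 5) = 1/(5 + 5*I*√2)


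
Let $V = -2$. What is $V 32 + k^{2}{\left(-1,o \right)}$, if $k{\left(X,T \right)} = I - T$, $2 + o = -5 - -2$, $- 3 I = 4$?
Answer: $- \frac{455}{9} \approx -50.556$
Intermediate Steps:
$I = - \frac{4}{3}$ ($I = \left(- \frac{1}{3}\right) 4 = - \frac{4}{3} \approx -1.3333$)
$o = -5$ ($o = -2 - 3 = -5$)
$k{\left(X,T \right)} = - \frac{4}{3} - T$
$V 32 + k^{2}{\left(-1,o \right)} = \left(-2\right) 32 + \left(- \frac{4}{3} - -5\right)^{2} = -64 + \left(- \frac{4}{3} + 5\right)^{2} = -64 + \left(\frac{11}{3}\right)^{2} = -64 + \frac{121}{9} = - \frac{455}{9}$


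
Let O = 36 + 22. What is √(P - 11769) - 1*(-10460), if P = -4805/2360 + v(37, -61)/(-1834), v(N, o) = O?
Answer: 10460 + 9139*I*√6600566/216412 ≈ 10460.0 + 108.49*I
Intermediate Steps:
O = 58
v(N, o) = 58
P = -894925/432824 (P = -4805/2360 + 58/(-1834) = -4805*1/2360 + 58*(-1/1834) = -961/472 - 29/917 = -894925/432824 ≈ -2.0676)
√(P - 11769) - 1*(-10460) = √(-894925/432824 - 11769) - 1*(-10460) = √(-5094800581/432824) + 10460 = 9139*I*√6600566/216412 + 10460 = 10460 + 9139*I*√6600566/216412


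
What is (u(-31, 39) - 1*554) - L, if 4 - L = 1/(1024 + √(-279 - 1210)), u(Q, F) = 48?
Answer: -535532126/1050065 - I*√1489/1050065 ≈ -510.0 - 3.6748e-5*I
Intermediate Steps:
L = 4 - 1/(1024 + I*√1489) (L = 4 - 1/(1024 + √(-279 - 1210)) = 4 - 1/(1024 + √(-1489)) = 4 - 1/(1024 + I*√1489) ≈ 3.999 + 3.6748e-5*I)
(u(-31, 39) - 1*554) - L = (48 - 1*554) - (4199236/1050065 + I*√1489/1050065) = (48 - 554) + (-4199236/1050065 - I*√1489/1050065) = -506 + (-4199236/1050065 - I*√1489/1050065) = -535532126/1050065 - I*√1489/1050065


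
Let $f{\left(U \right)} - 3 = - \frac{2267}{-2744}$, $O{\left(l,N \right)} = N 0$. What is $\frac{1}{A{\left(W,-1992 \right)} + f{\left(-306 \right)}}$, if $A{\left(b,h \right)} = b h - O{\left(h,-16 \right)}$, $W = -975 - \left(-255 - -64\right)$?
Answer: $\frac{2744}{4285392131} \approx 6.4032 \cdot 10^{-7}$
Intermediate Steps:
$O{\left(l,N \right)} = 0$
$f{\left(U \right)} = \frac{10499}{2744}$ ($f{\left(U \right)} = 3 - \frac{2267}{-2744} = 3 - - \frac{2267}{2744} = 3 + \frac{2267}{2744} = \frac{10499}{2744}$)
$W = -784$ ($W = -975 - \left(-255 + 64\right) = -975 - -191 = -975 + 191 = -784$)
$A{\left(b,h \right)} = b h$ ($A{\left(b,h \right)} = b h - 0 = b h + 0 = b h$)
$\frac{1}{A{\left(W,-1992 \right)} + f{\left(-306 \right)}} = \frac{1}{\left(-784\right) \left(-1992\right) + \frac{10499}{2744}} = \frac{1}{1561728 + \frac{10499}{2744}} = \frac{1}{\frac{4285392131}{2744}} = \frac{2744}{4285392131}$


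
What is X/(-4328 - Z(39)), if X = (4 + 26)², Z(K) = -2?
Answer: -150/721 ≈ -0.20804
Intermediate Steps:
X = 900 (X = 30² = 900)
X/(-4328 - Z(39)) = 900/(-4328 - 1*(-2)) = 900/(-4328 + 2) = 900/(-4326) = 900*(-1/4326) = -150/721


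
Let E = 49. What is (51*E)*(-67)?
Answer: -167433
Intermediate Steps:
(51*E)*(-67) = (51*49)*(-67) = 2499*(-67) = -167433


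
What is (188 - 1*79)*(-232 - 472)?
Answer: -76736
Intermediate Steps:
(188 - 1*79)*(-232 - 472) = (188 - 79)*(-704) = 109*(-704) = -76736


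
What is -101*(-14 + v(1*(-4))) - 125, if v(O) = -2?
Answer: 1491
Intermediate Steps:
-101*(-14 + v(1*(-4))) - 125 = -101*(-14 - 2) - 125 = -101*(-16) - 125 = 1616 - 125 = 1491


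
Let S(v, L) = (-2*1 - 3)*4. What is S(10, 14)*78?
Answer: -1560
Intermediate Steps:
S(v, L) = -20 (S(v, L) = (-2 - 3)*4 = -5*4 = -20)
S(10, 14)*78 = -20*78 = -1560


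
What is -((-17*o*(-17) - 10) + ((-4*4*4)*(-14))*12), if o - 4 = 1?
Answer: -12187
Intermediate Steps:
o = 5 (o = 4 + 1 = 5)
-((-17*o*(-17) - 10) + ((-4*4*4)*(-14))*12) = -((-85*(-17) - 10) + ((-4*4*4)*(-14))*12) = -((-17*(-85) - 10) + (-16*4*(-14))*12) = -((1445 - 10) - 64*(-14)*12) = -(1435 + 896*12) = -(1435 + 10752) = -1*12187 = -12187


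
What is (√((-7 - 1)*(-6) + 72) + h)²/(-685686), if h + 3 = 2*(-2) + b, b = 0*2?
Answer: -169/685686 + 14*√30/342843 ≈ -2.2806e-5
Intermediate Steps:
b = 0
h = -7 (h = -3 + (2*(-2) + 0) = -3 + (-4 + 0) = -3 - 4 = -7)
(√((-7 - 1)*(-6) + 72) + h)²/(-685686) = (√((-7 - 1)*(-6) + 72) - 7)²/(-685686) = (√(-8*(-6) + 72) - 7)²*(-1/685686) = (√(48 + 72) - 7)²*(-1/685686) = (√120 - 7)²*(-1/685686) = (2*√30 - 7)²*(-1/685686) = (-7 + 2*√30)²*(-1/685686) = -(-7 + 2*√30)²/685686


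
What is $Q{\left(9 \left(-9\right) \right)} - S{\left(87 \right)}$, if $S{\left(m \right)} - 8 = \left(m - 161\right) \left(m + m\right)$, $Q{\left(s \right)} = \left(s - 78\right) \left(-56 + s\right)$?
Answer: $34651$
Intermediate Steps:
$Q{\left(s \right)} = \left(-78 + s\right) \left(-56 + s\right)$
$S{\left(m \right)} = 8 + 2 m \left(-161 + m\right)$ ($S{\left(m \right)} = 8 + \left(m - 161\right) \left(m + m\right) = 8 + \left(-161 + m\right) 2 m = 8 + 2 m \left(-161 + m\right)$)
$Q{\left(9 \left(-9\right) \right)} - S{\left(87 \right)} = \left(4368 + \left(9 \left(-9\right)\right)^{2} - 134 \cdot 9 \left(-9\right)\right) - \left(8 - 28014 + 2 \cdot 87^{2}\right) = \left(4368 + \left(-81\right)^{2} - -10854\right) - \left(8 - 28014 + 2 \cdot 7569\right) = \left(4368 + 6561 + 10854\right) - \left(8 - 28014 + 15138\right) = 21783 - -12868 = 21783 + 12868 = 34651$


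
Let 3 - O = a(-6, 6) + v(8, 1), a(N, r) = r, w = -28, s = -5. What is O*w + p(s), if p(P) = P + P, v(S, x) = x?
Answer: 102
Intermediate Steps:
p(P) = 2*P
O = -4 (O = 3 - (6 + 1) = 3 - 1*7 = 3 - 7 = -4)
O*w + p(s) = -4*(-28) + 2*(-5) = 112 - 10 = 102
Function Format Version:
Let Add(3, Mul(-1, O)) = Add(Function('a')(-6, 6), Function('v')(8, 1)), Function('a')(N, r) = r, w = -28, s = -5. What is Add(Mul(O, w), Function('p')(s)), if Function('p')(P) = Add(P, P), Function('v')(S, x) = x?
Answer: 102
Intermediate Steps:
Function('p')(P) = Mul(2, P)
O = -4 (O = Add(3, Mul(-1, Add(6, 1))) = Add(3, Mul(-1, 7)) = Add(3, -7) = -4)
Add(Mul(O, w), Function('p')(s)) = Add(Mul(-4, -28), Mul(2, -5)) = Add(112, -10) = 102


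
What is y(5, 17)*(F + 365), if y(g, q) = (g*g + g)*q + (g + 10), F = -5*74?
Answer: -2625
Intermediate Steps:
F = -370
y(g, q) = 10 + g + q*(g + g²) (y(g, q) = (g² + g)*q + (10 + g) = (g + g²)*q + (10 + g) = q*(g + g²) + (10 + g) = 10 + g + q*(g + g²))
y(5, 17)*(F + 365) = (10 + 5 + 5*17 + 17*5²)*(-370 + 365) = (10 + 5 + 85 + 17*25)*(-5) = (10 + 5 + 85 + 425)*(-5) = 525*(-5) = -2625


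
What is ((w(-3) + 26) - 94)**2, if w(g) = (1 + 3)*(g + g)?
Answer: 8464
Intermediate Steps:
w(g) = 8*g (w(g) = 4*(2*g) = 8*g)
((w(-3) + 26) - 94)**2 = ((8*(-3) + 26) - 94)**2 = ((-24 + 26) - 94)**2 = (2 - 94)**2 = (-92)**2 = 8464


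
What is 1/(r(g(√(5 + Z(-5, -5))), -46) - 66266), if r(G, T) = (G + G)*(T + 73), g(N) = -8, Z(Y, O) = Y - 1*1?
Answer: -1/66698 ≈ -1.4993e-5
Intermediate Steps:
Z(Y, O) = -1 + Y (Z(Y, O) = Y - 1 = -1 + Y)
r(G, T) = 2*G*(73 + T) (r(G, T) = (2*G)*(73 + T) = 2*G*(73 + T))
1/(r(g(√(5 + Z(-5, -5))), -46) - 66266) = 1/(2*(-8)*(73 - 46) - 66266) = 1/(2*(-8)*27 - 66266) = 1/(-432 - 66266) = 1/(-66698) = -1/66698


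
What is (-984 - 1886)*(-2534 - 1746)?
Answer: 12283600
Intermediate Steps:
(-984 - 1886)*(-2534 - 1746) = -2870*(-4280) = 12283600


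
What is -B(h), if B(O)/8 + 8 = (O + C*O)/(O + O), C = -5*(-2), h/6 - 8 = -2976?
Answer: 20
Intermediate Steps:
h = -17808 (h = 48 + 6*(-2976) = 48 - 17856 = -17808)
C = 10
B(O) = -20 (B(O) = -64 + 8*((O + 10*O)/(O + O)) = -64 + 8*((11*O)/((2*O))) = -64 + 8*((11*O)*(1/(2*O))) = -64 + 8*(11/2) = -64 + 44 = -20)
-B(h) = -1*(-20) = 20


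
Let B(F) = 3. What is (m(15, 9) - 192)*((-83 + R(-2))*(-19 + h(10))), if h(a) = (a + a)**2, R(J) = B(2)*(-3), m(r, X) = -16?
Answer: 7290816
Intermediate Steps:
R(J) = -9 (R(J) = 3*(-3) = -9)
h(a) = 4*a**2 (h(a) = (2*a)**2 = 4*a**2)
(m(15, 9) - 192)*((-83 + R(-2))*(-19 + h(10))) = (-16 - 192)*((-83 - 9)*(-19 + 4*10**2)) = -(-19136)*(-19 + 4*100) = -(-19136)*(-19 + 400) = -(-19136)*381 = -208*(-35052) = 7290816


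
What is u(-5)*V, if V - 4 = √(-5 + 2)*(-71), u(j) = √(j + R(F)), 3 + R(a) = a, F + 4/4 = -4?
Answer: 71*√39 + 4*I*√13 ≈ 443.4 + 14.422*I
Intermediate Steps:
F = -5 (F = -1 - 4 = -5)
R(a) = -3 + a
u(j) = √(-8 + j) (u(j) = √(j + (-3 - 5)) = √(j - 8) = √(-8 + j))
V = 4 - 71*I*√3 (V = 4 + √(-5 + 2)*(-71) = 4 + √(-3)*(-71) = 4 + (I*√3)*(-71) = 4 - 71*I*√3 ≈ 4.0 - 122.98*I)
u(-5)*V = √(-8 - 5)*(4 - 71*I*√3) = √(-13)*(4 - 71*I*√3) = (I*√13)*(4 - 71*I*√3) = I*√13*(4 - 71*I*√3)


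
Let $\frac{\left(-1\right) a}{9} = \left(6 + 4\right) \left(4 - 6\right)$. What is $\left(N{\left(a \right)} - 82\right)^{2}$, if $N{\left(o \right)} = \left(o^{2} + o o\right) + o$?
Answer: $4211750404$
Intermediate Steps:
$a = 180$ ($a = - 9 \left(6 + 4\right) \left(4 - 6\right) = - 9 \cdot 10 \left(-2\right) = \left(-9\right) \left(-20\right) = 180$)
$N{\left(o \right)} = o + 2 o^{2}$ ($N{\left(o \right)} = \left(o^{2} + o^{2}\right) + o = 2 o^{2} + o = o + 2 o^{2}$)
$\left(N{\left(a \right)} - 82\right)^{2} = \left(180 \left(1 + 2 \cdot 180\right) - 82\right)^{2} = \left(180 \left(1 + 360\right) - 82\right)^{2} = \left(180 \cdot 361 - 82\right)^{2} = \left(64980 - 82\right)^{2} = 64898^{2} = 4211750404$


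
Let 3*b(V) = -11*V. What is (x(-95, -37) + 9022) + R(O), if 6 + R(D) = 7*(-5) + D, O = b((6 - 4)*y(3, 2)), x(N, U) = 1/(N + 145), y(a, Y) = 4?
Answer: 1342753/150 ≈ 8951.7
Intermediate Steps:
x(N, U) = 1/(145 + N)
b(V) = -11*V/3 (b(V) = (-11*V)/3 = -11*V/3)
O = -88/3 (O = -11*(6 - 4)*4/3 = -22*4/3 = -11/3*8 = -88/3 ≈ -29.333)
R(D) = -41 + D (R(D) = -6 + (7*(-5) + D) = -6 + (-35 + D) = -41 + D)
(x(-95, -37) + 9022) + R(O) = (1/(145 - 95) + 9022) + (-41 - 88/3) = (1/50 + 9022) - 211/3 = 451101/50 - 211/3 = 1342753/150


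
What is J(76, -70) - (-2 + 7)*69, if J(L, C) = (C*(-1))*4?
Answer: -65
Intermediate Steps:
J(L, C) = -4*C (J(L, C) = -C*4 = -4*C)
J(76, -70) - (-2 + 7)*69 = -4*(-70) - (-2 + 7)*69 = 280 - 5*69 = 280 - 1*345 = 280 - 345 = -65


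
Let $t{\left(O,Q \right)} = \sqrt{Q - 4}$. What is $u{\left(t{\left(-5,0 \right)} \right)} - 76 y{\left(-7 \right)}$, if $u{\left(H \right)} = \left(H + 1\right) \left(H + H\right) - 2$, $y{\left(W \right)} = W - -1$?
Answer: $446 + 4 i \approx 446.0 + 4.0 i$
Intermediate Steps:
$t{\left(O,Q \right)} = \sqrt{-4 + Q}$
$y{\left(W \right)} = 1 + W$ ($y{\left(W \right)} = W + 1 = 1 + W$)
$u{\left(H \right)} = -2 + 2 H \left(1 + H\right)$ ($u{\left(H \right)} = \left(1 + H\right) 2 H - 2 = 2 H \left(1 + H\right) - 2 = -2 + 2 H \left(1 + H\right)$)
$u{\left(t{\left(-5,0 \right)} \right)} - 76 y{\left(-7 \right)} = \left(-2 + 2 \sqrt{-4 + 0} + 2 \left(\sqrt{-4 + 0}\right)^{2}\right) - 76 \left(1 - 7\right) = \left(-2 + 2 \sqrt{-4} + 2 \left(\sqrt{-4}\right)^{2}\right) - -456 = \left(-2 + 2 \cdot 2 i + 2 \left(2 i\right)^{2}\right) + 456 = \left(-2 + 4 i + 2 \left(-4\right)\right) + 456 = \left(-2 + 4 i - 8\right) + 456 = \left(-10 + 4 i\right) + 456 = 446 + 4 i$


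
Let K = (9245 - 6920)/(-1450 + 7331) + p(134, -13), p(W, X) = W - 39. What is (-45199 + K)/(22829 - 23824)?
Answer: 265254299/5851595 ≈ 45.330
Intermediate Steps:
p(W, X) = -39 + W
K = 561020/5881 (K = (9245 - 6920)/(-1450 + 7331) + (-39 + 134) = 2325/5881 + 95 = 561020/5881 ≈ 95.395)
(-45199 + K)/(22829 - 23824) = (-45199 + 561020/5881)/(22829 - 23824) = -265254299/5881/(-995) = -265254299/5881*(-1/995) = 265254299/5851595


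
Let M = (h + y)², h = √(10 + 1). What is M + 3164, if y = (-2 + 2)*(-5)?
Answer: 3175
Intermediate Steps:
h = √11 ≈ 3.3166
y = 0 (y = 0*(-5) = 0)
M = 11 (M = (√11 + 0)² = (√11)² = 11)
M + 3164 = 11 + 3164 = 3175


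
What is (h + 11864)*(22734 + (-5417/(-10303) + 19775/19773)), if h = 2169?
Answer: 64996773027250096/203721219 ≈ 3.1905e+8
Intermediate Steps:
(h + 11864)*(22734 + (-5417/(-10303) + 19775/19773)) = (2169 + 11864)*(22734 + (-5417/(-10303) + 19775/19773)) = 14033*(22734 + (-5417*(-1/10303) + 19775*(1/19773))) = 14033*(22734 + (5417/10303 + 19775/19773)) = 14033*(22734 + 310852166/203721219) = 14033*(4631709044912/203721219) = 64996773027250096/203721219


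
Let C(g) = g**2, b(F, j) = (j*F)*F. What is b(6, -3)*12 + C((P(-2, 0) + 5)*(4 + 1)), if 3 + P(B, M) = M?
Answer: -1196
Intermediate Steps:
P(B, M) = -3 + M
b(F, j) = j*F**2 (b(F, j) = (F*j)*F = j*F**2)
b(6, -3)*12 + C((P(-2, 0) + 5)*(4 + 1)) = -3*6**2*12 + (((-3 + 0) + 5)*(4 + 1))**2 = -3*36*12 + ((-3 + 5)*5)**2 = -108*12 + (2*5)**2 = -1296 + 10**2 = -1296 + 100 = -1196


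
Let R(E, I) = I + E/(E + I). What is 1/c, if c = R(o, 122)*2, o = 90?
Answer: 53/12977 ≈ 0.0040841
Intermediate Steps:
R(E, I) = I + E/(E + I)
c = 12977/53 (c = ((90 + 122² + 90*122)/(90 + 122))*2 = ((90 + 14884 + 10980)/212)*2 = ((1/212)*25954)*2 = (12977/106)*2 = 12977/53 ≈ 244.85)
1/c = 1/(12977/53) = 53/12977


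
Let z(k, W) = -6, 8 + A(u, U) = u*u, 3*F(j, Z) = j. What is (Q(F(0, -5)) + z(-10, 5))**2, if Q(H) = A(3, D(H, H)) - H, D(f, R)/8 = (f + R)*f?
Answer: 25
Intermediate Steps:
D(f, R) = 8*f*(R + f) (D(f, R) = 8*((f + R)*f) = 8*((R + f)*f) = 8*(f*(R + f)) = 8*f*(R + f))
F(j, Z) = j/3
A(u, U) = -8 + u**2 (A(u, U) = -8 + u*u = -8 + u**2)
Q(H) = 1 - H (Q(H) = (-8 + 3**2) - H = (-8 + 9) - H = 1 - H)
(Q(F(0, -5)) + z(-10, 5))**2 = ((1 - 0/3) - 6)**2 = ((1 - 1*0) - 6)**2 = ((1 + 0) - 6)**2 = (1 - 6)**2 = (-5)**2 = 25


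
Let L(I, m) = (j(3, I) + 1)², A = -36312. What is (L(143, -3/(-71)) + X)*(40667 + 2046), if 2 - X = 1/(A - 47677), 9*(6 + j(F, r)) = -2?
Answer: 8505781394000/6803109 ≈ 1.2503e+6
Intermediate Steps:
j(F, r) = -56/9 (j(F, r) = -6 + (⅑)*(-2) = -6 - 2/9 = -56/9)
L(I, m) = 2209/81 (L(I, m) = (-56/9 + 1)² = (-47/9)² = 2209/81)
X = 167979/83989 (X = 2 - 1/(-36312 - 47677) = 2 - 1/(-83989) = 2 - 1*(-1/83989) = 2 + 1/83989 = 167979/83989 ≈ 2.0000)
(L(143, -3/(-71)) + X)*(40667 + 2046) = (2209/81 + 167979/83989)*(40667 + 2046) = (199138000/6803109)*42713 = 8505781394000/6803109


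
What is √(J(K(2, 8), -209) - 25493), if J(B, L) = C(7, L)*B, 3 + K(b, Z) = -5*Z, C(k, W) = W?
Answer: 3*I*√1834 ≈ 128.48*I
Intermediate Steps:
K(b, Z) = -3 - 5*Z
J(B, L) = B*L (J(B, L) = L*B = B*L)
√(J(K(2, 8), -209) - 25493) = √((-3 - 5*8)*(-209) - 25493) = √((-3 - 40)*(-209) - 25493) = √(-43*(-209) - 25493) = √(8987 - 25493) = √(-16506) = 3*I*√1834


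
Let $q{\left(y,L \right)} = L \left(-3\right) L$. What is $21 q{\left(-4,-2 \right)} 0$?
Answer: $0$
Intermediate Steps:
$q{\left(y,L \right)} = - 3 L^{2}$ ($q{\left(y,L \right)} = - 3 L L = - 3 L^{2}$)
$21 q{\left(-4,-2 \right)} 0 = 21 \left(- 3 \left(-2\right)^{2}\right) 0 = 21 \left(\left(-3\right) 4\right) 0 = 21 \left(-12\right) 0 = \left(-252\right) 0 = 0$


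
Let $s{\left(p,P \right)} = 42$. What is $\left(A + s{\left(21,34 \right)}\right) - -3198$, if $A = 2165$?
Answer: $5405$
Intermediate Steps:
$\left(A + s{\left(21,34 \right)}\right) - -3198 = \left(2165 + 42\right) - -3198 = 2207 + 3198 = 5405$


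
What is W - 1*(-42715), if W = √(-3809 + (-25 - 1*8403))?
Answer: 42715 + I*√12237 ≈ 42715.0 + 110.62*I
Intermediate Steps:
W = I*√12237 (W = √(-3809 + (-25 - 8403)) = √(-3809 - 8428) = √(-12237) = I*√12237 ≈ 110.62*I)
W - 1*(-42715) = I*√12237 - 1*(-42715) = I*√12237 + 42715 = 42715 + I*√12237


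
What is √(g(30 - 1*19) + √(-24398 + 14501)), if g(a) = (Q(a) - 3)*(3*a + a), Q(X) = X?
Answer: √(352 + I*√9897) ≈ 18.944 + 2.6257*I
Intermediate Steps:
g(a) = 4*a*(-3 + a) (g(a) = (a - 3)*(3*a + a) = (-3 + a)*(4*a) = 4*a*(-3 + a))
√(g(30 - 1*19) + √(-24398 + 14501)) = √(4*(30 - 1*19)*(-3 + (30 - 1*19)) + √(-24398 + 14501)) = √(4*(30 - 19)*(-3 + (30 - 19)) + √(-9897)) = √(4*11*(-3 + 11) + I*√9897) = √(4*11*8 + I*√9897) = √(352 + I*√9897)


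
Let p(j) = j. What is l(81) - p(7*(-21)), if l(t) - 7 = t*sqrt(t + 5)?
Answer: 154 + 81*sqrt(86) ≈ 905.16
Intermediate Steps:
l(t) = 7 + t*sqrt(5 + t) (l(t) = 7 + t*sqrt(t + 5) = 7 + t*sqrt(5 + t))
l(81) - p(7*(-21)) = (7 + 81*sqrt(5 + 81)) - 7*(-21) = (7 + 81*sqrt(86)) - 1*(-147) = (7 + 81*sqrt(86)) + 147 = 154 + 81*sqrt(86)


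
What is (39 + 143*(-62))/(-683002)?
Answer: 8827/683002 ≈ 0.012924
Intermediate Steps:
(39 + 143*(-62))/(-683002) = (39 - 8866)*(-1/683002) = -8827*(-1/683002) = 8827/683002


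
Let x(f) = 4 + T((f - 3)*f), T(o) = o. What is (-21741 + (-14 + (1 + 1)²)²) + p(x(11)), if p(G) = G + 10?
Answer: -21539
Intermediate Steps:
x(f) = 4 + f*(-3 + f) (x(f) = 4 + (f - 3)*f = 4 + (-3 + f)*f = 4 + f*(-3 + f))
p(G) = 10 + G
(-21741 + (-14 + (1 + 1)²)²) + p(x(11)) = (-21741 + (-14 + (1 + 1)²)²) + (10 + (4 + 11*(-3 + 11))) = (-21741 + (-14 + 2²)²) + (10 + (4 + 11*8)) = (-21741 + (-14 + 4)²) + (10 + (4 + 88)) = (-21741 + (-10)²) + (10 + 92) = (-21741 + 100) + 102 = -21641 + 102 = -21539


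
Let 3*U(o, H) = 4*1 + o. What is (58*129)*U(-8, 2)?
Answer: -9976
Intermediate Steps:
U(o, H) = 4/3 + o/3 (U(o, H) = (4*1 + o)/3 = (4 + o)/3 = 4/3 + o/3)
(58*129)*U(-8, 2) = (58*129)*(4/3 + (⅓)*(-8)) = 7482*(4/3 - 8/3) = 7482*(-4/3) = -9976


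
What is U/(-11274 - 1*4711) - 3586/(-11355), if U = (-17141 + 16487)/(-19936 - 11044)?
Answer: 177583463963/562316973150 ≈ 0.31581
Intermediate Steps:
U = 327/15490 (U = -654/(-30980) = -654*(-1/30980) = 327/15490 ≈ 0.021110)
U/(-11274 - 1*4711) - 3586/(-11355) = 327/(15490*(-11274 - 1*4711)) - 3586/(-11355) = 327/(15490*(-11274 - 4711)) - 3586*(-1/11355) = (327/15490)/(-15985) + 3586/11355 = (327/15490)*(-1/15985) + 3586/11355 = -327/247607650 + 3586/11355 = 177583463963/562316973150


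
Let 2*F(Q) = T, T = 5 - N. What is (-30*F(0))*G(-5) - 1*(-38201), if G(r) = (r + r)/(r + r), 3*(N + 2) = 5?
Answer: 38121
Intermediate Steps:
N = -⅓ (N = -2 + (⅓)*5 = -2 + 5/3 = -⅓ ≈ -0.33333)
T = 16/3 (T = 5 - 1*(-⅓) = 5 + ⅓ = 16/3 ≈ 5.3333)
G(r) = 1 (G(r) = (2*r)/((2*r)) = (2*r)*(1/(2*r)) = 1)
F(Q) = 8/3 (F(Q) = (½)*(16/3) = 8/3)
(-30*F(0))*G(-5) - 1*(-38201) = -30*8/3*1 - 1*(-38201) = -80*1 + 38201 = -80 + 38201 = 38121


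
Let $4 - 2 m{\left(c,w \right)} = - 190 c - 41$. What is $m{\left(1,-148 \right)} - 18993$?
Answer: $- \frac{37751}{2} \approx -18876.0$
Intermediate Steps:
$m{\left(c,w \right)} = \frac{45}{2} + 95 c$ ($m{\left(c,w \right)} = 2 - \frac{- 190 c - 41}{2} = 2 - \frac{-41 - 190 c}{2} = 2 + \left(\frac{41}{2} + 95 c\right) = \frac{45}{2} + 95 c$)
$m{\left(1,-148 \right)} - 18993 = \left(\frac{45}{2} + 95 \cdot 1\right) - 18993 = \left(\frac{45}{2} + 95\right) - 18993 = \frac{235}{2} - 18993 = - \frac{37751}{2}$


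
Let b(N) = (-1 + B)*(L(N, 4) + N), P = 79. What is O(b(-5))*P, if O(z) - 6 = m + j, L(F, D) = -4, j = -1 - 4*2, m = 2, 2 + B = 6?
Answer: -79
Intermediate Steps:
B = 4 (B = -2 + 6 = 4)
j = -9 (j = -1 - 8 = -9)
b(N) = -12 + 3*N (b(N) = (-1 + 4)*(-4 + N) = 3*(-4 + N) = -12 + 3*N)
O(z) = -1 (O(z) = 6 + (2 - 9) = 6 - 7 = -1)
O(b(-5))*P = -1*79 = -79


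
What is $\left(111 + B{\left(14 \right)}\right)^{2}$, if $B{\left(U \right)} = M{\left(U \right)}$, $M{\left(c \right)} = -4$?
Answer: $11449$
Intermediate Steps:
$B{\left(U \right)} = -4$
$\left(111 + B{\left(14 \right)}\right)^{2} = \left(111 - 4\right)^{2} = 107^{2} = 11449$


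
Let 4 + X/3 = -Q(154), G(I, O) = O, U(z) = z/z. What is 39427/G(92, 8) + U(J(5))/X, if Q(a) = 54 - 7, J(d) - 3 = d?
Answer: 6032323/1224 ≈ 4928.4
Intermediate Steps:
J(d) = 3 + d
U(z) = 1
Q(a) = 47
X = -153 (X = -12 + 3*(-1*47) = -12 + 3*(-47) = -12 - 141 = -153)
39427/G(92, 8) + U(J(5))/X = 39427/8 + 1/(-153) = 39427*(1/8) + 1*(-1/153) = 39427/8 - 1/153 = 6032323/1224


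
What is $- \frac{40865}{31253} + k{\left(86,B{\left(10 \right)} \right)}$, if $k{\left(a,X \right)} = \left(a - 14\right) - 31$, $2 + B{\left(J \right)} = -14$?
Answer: $\frac{1240508}{31253} \approx 39.692$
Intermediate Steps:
$B{\left(J \right)} = -16$ ($B{\left(J \right)} = -2 - 14 = -16$)
$k{\left(a,X \right)} = -45 + a$ ($k{\left(a,X \right)} = \left(-14 + a\right) - 31 = -45 + a$)
$- \frac{40865}{31253} + k{\left(86,B{\left(10 \right)} \right)} = - \frac{40865}{31253} + \left(-45 + 86\right) = \left(-40865\right) \frac{1}{31253} + 41 = - \frac{40865}{31253} + 41 = \frac{1240508}{31253}$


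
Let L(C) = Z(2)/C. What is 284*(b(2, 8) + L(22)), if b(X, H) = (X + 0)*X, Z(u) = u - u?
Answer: 1136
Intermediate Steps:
Z(u) = 0
L(C) = 0 (L(C) = 0/C = 0)
b(X, H) = X² (b(X, H) = X*X = X²)
284*(b(2, 8) + L(22)) = 284*(2² + 0) = 284*(4 + 0) = 284*4 = 1136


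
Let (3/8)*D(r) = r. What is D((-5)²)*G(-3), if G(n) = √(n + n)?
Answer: 200*I*√6/3 ≈ 163.3*I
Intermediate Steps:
D(r) = 8*r/3
G(n) = √2*√n (G(n) = √(2*n) = √2*√n)
D((-5)²)*G(-3) = ((8/3)*(-5)²)*(√2*√(-3)) = ((8/3)*25)*(√2*(I*√3)) = 200*(I*√6)/3 = 200*I*√6/3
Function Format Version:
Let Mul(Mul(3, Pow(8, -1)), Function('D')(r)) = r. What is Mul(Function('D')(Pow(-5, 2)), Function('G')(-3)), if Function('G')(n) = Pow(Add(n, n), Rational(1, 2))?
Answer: Mul(Rational(200, 3), I, Pow(6, Rational(1, 2))) ≈ Mul(163.30, I)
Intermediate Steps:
Function('D')(r) = Mul(Rational(8, 3), r)
Function('G')(n) = Mul(Pow(2, Rational(1, 2)), Pow(n, Rational(1, 2))) (Function('G')(n) = Pow(Mul(2, n), Rational(1, 2)) = Mul(Pow(2, Rational(1, 2)), Pow(n, Rational(1, 2))))
Mul(Function('D')(Pow(-5, 2)), Function('G')(-3)) = Mul(Mul(Rational(8, 3), Pow(-5, 2)), Mul(Pow(2, Rational(1, 2)), Pow(-3, Rational(1, 2)))) = Mul(Mul(Rational(8, 3), 25), Mul(Pow(2, Rational(1, 2)), Mul(I, Pow(3, Rational(1, 2))))) = Mul(Rational(200, 3), Mul(I, Pow(6, Rational(1, 2)))) = Mul(Rational(200, 3), I, Pow(6, Rational(1, 2)))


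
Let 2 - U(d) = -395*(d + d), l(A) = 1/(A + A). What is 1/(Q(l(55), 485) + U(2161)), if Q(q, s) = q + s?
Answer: 110/187844471 ≈ 5.8559e-7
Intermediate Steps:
l(A) = 1/(2*A)
U(d) = 2 + 790*d (U(d) = 2 - (-395)*(d + d) = 2 - (-395)*2*d = 2 - (-790)*d = 2 + 790*d)
1/(Q(l(55), 485) + U(2161)) = 1/(((½)/55 + 485) + (2 + 790*2161)) = 1/(((½)*(1/55) + 485) + (2 + 1707190)) = 1/((1/110 + 485) + 1707192) = 1/(53351/110 + 1707192) = 1/(187844471/110) = 110/187844471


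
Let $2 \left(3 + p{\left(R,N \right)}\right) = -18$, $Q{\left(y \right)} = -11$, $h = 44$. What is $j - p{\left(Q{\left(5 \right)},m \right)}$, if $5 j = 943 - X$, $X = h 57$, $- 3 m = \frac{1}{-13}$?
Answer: $-301$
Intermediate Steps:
$m = \frac{1}{39}$ ($m = - \frac{1}{3 \left(-13\right)} = \left(- \frac{1}{3}\right) \left(- \frac{1}{13}\right) = \frac{1}{39} \approx 0.025641$)
$p{\left(R,N \right)} = -12$ ($p{\left(R,N \right)} = -3 + \frac{1}{2} \left(-18\right) = -3 - 9 = -12$)
$X = 2508$ ($X = 44 \cdot 57 = 2508$)
$j = -313$ ($j = \frac{943 - 2508}{5} = \frac{1}{5} \left(-1565\right) = -313$)
$j - p{\left(Q{\left(5 \right)},m \right)} = -313 - -12 = -313 + 12 = -301$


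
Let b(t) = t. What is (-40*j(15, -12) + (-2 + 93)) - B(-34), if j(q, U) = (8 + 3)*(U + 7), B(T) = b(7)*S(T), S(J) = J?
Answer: 2529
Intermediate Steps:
B(T) = 7*T
j(q, U) = 77 + 11*U (j(q, U) = 11*(7 + U) = 77 + 11*U)
(-40*j(15, -12) + (-2 + 93)) - B(-34) = (-40*(77 + 11*(-12)) + (-2 + 93)) - 7*(-34) = (-40*(77 - 132) + 91) - 1*(-238) = (-40*(-55) + 91) + 238 = (2200 + 91) + 238 = 2291 + 238 = 2529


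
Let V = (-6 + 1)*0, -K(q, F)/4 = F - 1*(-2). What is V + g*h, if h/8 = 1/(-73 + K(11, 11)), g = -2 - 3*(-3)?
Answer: -56/125 ≈ -0.44800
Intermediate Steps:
K(q, F) = -8 - 4*F (K(q, F) = -4*(F - 1*(-2)) = -4*(F + 2) = -4*(2 + F) = -8 - 4*F)
g = 7 (g = -2 + 9 = 7)
V = 0 (V = -5*0 = 0)
h = -8/125 (h = 8/(-73 + (-8 - 4*11)) = 8/(-73 + (-8 - 44)) = 8/(-73 - 52) = 8/(-125) = 8*(-1/125) = -8/125 ≈ -0.064000)
V + g*h = 0 + 7*(-8/125) = 0 - 56/125 = -56/125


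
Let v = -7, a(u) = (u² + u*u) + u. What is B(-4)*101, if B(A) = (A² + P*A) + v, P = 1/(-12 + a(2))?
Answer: 1111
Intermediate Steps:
a(u) = u + 2*u² (a(u) = (u² + u²) + u = 2*u² + u = u + 2*u²)
P = -½ (P = 1/(-12 + 2*(1 + 2*2)) = 1/(-12 + 2*(1 + 4)) = 1/(-12 + 2*5) = 1/(-12 + 10) = 1/(-2) = -½ ≈ -0.50000)
B(A) = -7 + A² - A/2 (B(A) = (A² - A/2) - 7 = -7 + A² - A/2)
B(-4)*101 = (-7 + (-4)² - ½*(-4))*101 = (-7 + 16 + 2)*101 = 11*101 = 1111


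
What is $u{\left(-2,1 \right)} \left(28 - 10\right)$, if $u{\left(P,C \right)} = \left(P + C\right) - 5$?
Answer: $-108$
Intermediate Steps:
$u{\left(P,C \right)} = -5 + C + P$ ($u{\left(P,C \right)} = \left(C + P\right) - 5 = -5 + C + P$)
$u{\left(-2,1 \right)} \left(28 - 10\right) = \left(-5 + 1 - 2\right) \left(28 - 10\right) = \left(-6\right) 18 = -108$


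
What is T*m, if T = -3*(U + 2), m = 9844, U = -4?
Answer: 59064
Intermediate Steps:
T = 6 (T = -3*(-4 + 2) = -3*(-2) = 6)
T*m = 6*9844 = 59064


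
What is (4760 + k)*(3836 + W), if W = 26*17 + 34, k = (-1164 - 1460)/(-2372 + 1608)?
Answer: 3923126592/191 ≈ 2.0540e+7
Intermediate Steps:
k = 656/191 (k = -2624/(-764) = -2624*(-1/764) = 656/191 ≈ 3.4346)
W = 476 (W = 442 + 34 = 476)
(4760 + k)*(3836 + W) = (4760 + 656/191)*(3836 + 476) = (909816/191)*4312 = 3923126592/191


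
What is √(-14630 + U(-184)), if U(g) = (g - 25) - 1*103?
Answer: I*√14942 ≈ 122.24*I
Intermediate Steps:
U(g) = -128 + g (U(g) = (-25 + g) - 103 = -128 + g)
√(-14630 + U(-184)) = √(-14630 + (-128 - 184)) = √(-14630 - 312) = √(-14942) = I*√14942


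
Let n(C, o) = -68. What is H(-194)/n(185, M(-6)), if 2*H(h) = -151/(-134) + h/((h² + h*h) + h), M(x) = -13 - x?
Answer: -58303/7052688 ≈ -0.0082668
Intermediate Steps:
H(h) = 151/268 + h/(2*(h + 2*h²)) (H(h) = (-151/(-134) + h/((h² + h*h) + h))/2 = (-151*(-1/134) + h/((h² + h²) + h))/2 = (151/134 + h/(2*h² + h))/2 = (151/134 + h/(h + 2*h²))/2 = 151/268 + h/(2*(h + 2*h²)))
H(-194)/n(185, M(-6)) = ((285 + 302*(-194))/(268*(1 + 2*(-194))))/(-68) = ((285 - 58588)/(268*(1 - 388)))*(-1/68) = ((1/268)*(-58303)/(-387))*(-1/68) = ((1/268)*(-1/387)*(-58303))*(-1/68) = (58303/103716)*(-1/68) = -58303/7052688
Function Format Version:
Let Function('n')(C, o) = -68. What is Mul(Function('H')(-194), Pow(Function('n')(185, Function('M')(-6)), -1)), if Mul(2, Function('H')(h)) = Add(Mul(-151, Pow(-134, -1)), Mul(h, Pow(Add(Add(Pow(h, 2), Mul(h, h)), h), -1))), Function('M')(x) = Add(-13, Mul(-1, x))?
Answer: Rational(-58303, 7052688) ≈ -0.0082668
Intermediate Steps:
Function('H')(h) = Add(Rational(151, 268), Mul(Rational(1, 2), h, Pow(Add(h, Mul(2, Pow(h, 2))), -1))) (Function('H')(h) = Mul(Rational(1, 2), Add(Mul(-151, Pow(-134, -1)), Mul(h, Pow(Add(Add(Pow(h, 2), Mul(h, h)), h), -1)))) = Mul(Rational(1, 2), Add(Mul(-151, Rational(-1, 134)), Mul(h, Pow(Add(Add(Pow(h, 2), Pow(h, 2)), h), -1)))) = Mul(Rational(1, 2), Add(Rational(151, 134), Mul(h, Pow(Add(Mul(2, Pow(h, 2)), h), -1)))) = Mul(Rational(1, 2), Add(Rational(151, 134), Mul(h, Pow(Add(h, Mul(2, Pow(h, 2))), -1)))) = Add(Rational(151, 268), Mul(Rational(1, 2), h, Pow(Add(h, Mul(2, Pow(h, 2))), -1))))
Mul(Function('H')(-194), Pow(Function('n')(185, Function('M')(-6)), -1)) = Mul(Mul(Rational(1, 268), Pow(Add(1, Mul(2, -194)), -1), Add(285, Mul(302, -194))), Pow(-68, -1)) = Mul(Mul(Rational(1, 268), Pow(Add(1, -388), -1), Add(285, -58588)), Rational(-1, 68)) = Mul(Mul(Rational(1, 268), Pow(-387, -1), -58303), Rational(-1, 68)) = Mul(Mul(Rational(1, 268), Rational(-1, 387), -58303), Rational(-1, 68)) = Mul(Rational(58303, 103716), Rational(-1, 68)) = Rational(-58303, 7052688)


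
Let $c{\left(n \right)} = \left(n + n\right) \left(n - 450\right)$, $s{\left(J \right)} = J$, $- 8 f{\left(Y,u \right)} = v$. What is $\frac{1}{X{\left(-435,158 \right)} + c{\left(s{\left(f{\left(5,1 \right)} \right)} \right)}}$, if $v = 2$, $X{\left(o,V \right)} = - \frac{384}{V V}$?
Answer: $\frac{49928}{11239273} \approx 0.0044423$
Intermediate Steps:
$X{\left(o,V \right)} = - \frac{384}{V^{2}}$
$f{\left(Y,u \right)} = - \frac{1}{4}$ ($f{\left(Y,u \right)} = \left(- \frac{1}{8}\right) 2 = - \frac{1}{4}$)
$c{\left(n \right)} = 2 n \left(-450 + n\right)$
$\frac{1}{X{\left(-435,158 \right)} + c{\left(s{\left(f{\left(5,1 \right)} \right)} \right)}} = \frac{1}{- \frac{384}{24964} + 2 \left(- \frac{1}{4}\right) \left(-450 - \frac{1}{4}\right)} = \frac{1}{\left(-384\right) \frac{1}{24964} + 2 \left(- \frac{1}{4}\right) \left(- \frac{1801}{4}\right)} = \frac{1}{- \frac{96}{6241} + \frac{1801}{8}} = \frac{1}{\frac{11239273}{49928}} = \frac{49928}{11239273}$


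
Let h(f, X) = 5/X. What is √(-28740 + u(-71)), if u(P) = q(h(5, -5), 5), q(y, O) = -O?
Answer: I*√28745 ≈ 169.54*I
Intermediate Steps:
u(P) = -5 (u(P) = -1*5 = -5)
√(-28740 + u(-71)) = √(-28740 - 5) = √(-28745) = I*√28745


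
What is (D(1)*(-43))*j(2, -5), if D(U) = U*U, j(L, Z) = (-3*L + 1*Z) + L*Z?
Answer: 903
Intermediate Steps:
j(L, Z) = Z - 3*L + L*Z (j(L, Z) = (-3*L + Z) + L*Z = (Z - 3*L) + L*Z = Z - 3*L + L*Z)
D(U) = U²
(D(1)*(-43))*j(2, -5) = (1²*(-43))*(-5 - 3*2 + 2*(-5)) = (1*(-43))*(-5 - 6 - 10) = -43*(-21) = 903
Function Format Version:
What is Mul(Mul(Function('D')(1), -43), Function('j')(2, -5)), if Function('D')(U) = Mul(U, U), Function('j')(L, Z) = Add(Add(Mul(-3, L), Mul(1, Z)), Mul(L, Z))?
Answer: 903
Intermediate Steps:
Function('j')(L, Z) = Add(Z, Mul(-3, L), Mul(L, Z)) (Function('j')(L, Z) = Add(Add(Mul(-3, L), Z), Mul(L, Z)) = Add(Add(Z, Mul(-3, L)), Mul(L, Z)) = Add(Z, Mul(-3, L), Mul(L, Z)))
Function('D')(U) = Pow(U, 2)
Mul(Mul(Function('D')(1), -43), Function('j')(2, -5)) = Mul(Mul(Pow(1, 2), -43), Add(-5, Mul(-3, 2), Mul(2, -5))) = Mul(Mul(1, -43), Add(-5, -6, -10)) = Mul(-43, -21) = 903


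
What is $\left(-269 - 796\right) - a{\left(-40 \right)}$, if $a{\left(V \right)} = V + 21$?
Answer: $-1046$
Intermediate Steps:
$a{\left(V \right)} = 21 + V$
$\left(-269 - 796\right) - a{\left(-40 \right)} = \left(-269 - 796\right) - \left(21 - 40\right) = \left(-269 - 796\right) - -19 = -1065 + 19 = -1046$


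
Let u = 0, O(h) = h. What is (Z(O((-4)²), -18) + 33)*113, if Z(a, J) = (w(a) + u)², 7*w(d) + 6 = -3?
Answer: 191874/49 ≈ 3915.8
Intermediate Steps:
w(d) = -9/7 (w(d) = -6/7 + (⅐)*(-3) = -6/7 - 3/7 = -9/7)
Z(a, J) = 81/49 (Z(a, J) = (-9/7 + 0)² = (-9/7)² = 81/49)
(Z(O((-4)²), -18) + 33)*113 = (81/49 + 33)*113 = (1698/49)*113 = 191874/49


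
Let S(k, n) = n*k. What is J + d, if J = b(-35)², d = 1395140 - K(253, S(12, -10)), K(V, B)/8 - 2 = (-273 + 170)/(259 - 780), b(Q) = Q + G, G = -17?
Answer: 728267564/521 ≈ 1.3978e+6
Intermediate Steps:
S(k, n) = k*n
b(Q) = -17 + Q (b(Q) = Q - 17 = -17 + Q)
K(V, B) = 9160/521 (K(V, B) = 16 + 8*((-273 + 170)/(259 - 780)) = 16 + 8*(-103/(-521)) = 16 + 8*(-103*(-1/521)) = 16 + 8*(103/521) = 16 + 824/521 = 9160/521)
d = 726858780/521 (d = 1395140 - 1*9160/521 = 1395140 - 9160/521 = 726858780/521 ≈ 1.3951e+6)
J = 2704 (J = (-17 - 35)² = (-52)² = 2704)
J + d = 2704 + 726858780/521 = 728267564/521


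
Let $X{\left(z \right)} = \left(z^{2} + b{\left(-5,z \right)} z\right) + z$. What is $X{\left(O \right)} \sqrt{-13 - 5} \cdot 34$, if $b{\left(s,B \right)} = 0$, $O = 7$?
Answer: $5712 i \sqrt{2} \approx 8078.0 i$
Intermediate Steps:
$X{\left(z \right)} = z + z^{2}$ ($X{\left(z \right)} = \left(z^{2} + 0 z\right) + z = \left(z^{2} + 0\right) + z = z^{2} + z = z + z^{2}$)
$X{\left(O \right)} \sqrt{-13 - 5} \cdot 34 = 7 \left(1 + 7\right) \sqrt{-13 - 5} \cdot 34 = 7 \cdot 8 \sqrt{-18} \cdot 34 = 56 \cdot 3 i \sqrt{2} \cdot 34 = 168 i \sqrt{2} \cdot 34 = 5712 i \sqrt{2}$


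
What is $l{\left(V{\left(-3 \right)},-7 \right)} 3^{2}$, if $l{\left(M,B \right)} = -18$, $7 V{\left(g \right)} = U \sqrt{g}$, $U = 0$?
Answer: $-162$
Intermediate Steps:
$V{\left(g \right)} = 0$ ($V{\left(g \right)} = \frac{0 \sqrt{g}}{7} = \frac{1}{7} \cdot 0 = 0$)
$l{\left(V{\left(-3 \right)},-7 \right)} 3^{2} = - 18 \cdot 3^{2} = \left(-18\right) 9 = -162$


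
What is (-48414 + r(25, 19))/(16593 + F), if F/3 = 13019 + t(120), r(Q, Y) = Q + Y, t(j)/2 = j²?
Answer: -4837/14205 ≈ -0.34051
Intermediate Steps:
t(j) = 2*j²
F = 125457 (F = 3*(13019 + 2*120²) = 3*(13019 + 2*14400) = 3*(13019 + 28800) = 3*41819 = 125457)
(-48414 + r(25, 19))/(16593 + F) = (-48414 + (25 + 19))/(16593 + 125457) = (-48414 + 44)/142050 = -48370*1/142050 = -4837/14205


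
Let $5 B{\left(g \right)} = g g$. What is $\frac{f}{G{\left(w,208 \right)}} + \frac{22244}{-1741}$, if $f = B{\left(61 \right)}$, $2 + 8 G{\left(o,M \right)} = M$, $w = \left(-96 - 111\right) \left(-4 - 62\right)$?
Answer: $\frac{14457384}{896615} \approx 16.124$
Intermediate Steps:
$B{\left(g \right)} = \frac{g^{2}}{5}$ ($B{\left(g \right)} = \frac{g g}{5} = \frac{g^{2}}{5}$)
$w = 13662$ ($w = \left(-207\right) \left(-66\right) = 13662$)
$G{\left(o,M \right)} = - \frac{1}{4} + \frac{M}{8}$
$f = \frac{3721}{5}$ ($f = \frac{61^{2}}{5} = \frac{1}{5} \cdot 3721 = \frac{3721}{5} \approx 744.2$)
$\frac{f}{G{\left(w,208 \right)}} + \frac{22244}{-1741} = \frac{3721}{5 \left(- \frac{1}{4} + \frac{1}{8} \cdot 208\right)} + \frac{22244}{-1741} = \frac{3721}{5 \left(- \frac{1}{4} + 26\right)} + 22244 \left(- \frac{1}{1741}\right) = \frac{3721}{5 \cdot \frac{103}{4}} - \frac{22244}{1741} = \frac{3721}{5} \cdot \frac{4}{103} - \frac{22244}{1741} = \frac{14884}{515} - \frac{22244}{1741} = \frac{14457384}{896615}$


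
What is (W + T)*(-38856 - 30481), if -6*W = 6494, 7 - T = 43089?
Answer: 9186667141/3 ≈ 3.0622e+9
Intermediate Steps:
T = -43082 (T = 7 - 1*43089 = 7 - 43089 = -43082)
W = -3247/3 (W = -⅙*6494 = -3247/3 ≈ -1082.3)
(W + T)*(-38856 - 30481) = (-3247/3 - 43082)*(-38856 - 30481) = -132493/3*(-69337) = 9186667141/3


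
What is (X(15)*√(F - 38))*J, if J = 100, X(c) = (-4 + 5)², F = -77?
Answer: 100*I*√115 ≈ 1072.4*I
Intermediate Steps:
X(c) = 1 (X(c) = 1² = 1)
(X(15)*√(F - 38))*J = (1*√(-77 - 38))*100 = (1*√(-115))*100 = (1*(I*√115))*100 = (I*√115)*100 = 100*I*√115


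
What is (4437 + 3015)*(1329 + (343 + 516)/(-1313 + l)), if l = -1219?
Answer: 2089148949/211 ≈ 9.9012e+6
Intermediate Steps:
(4437 + 3015)*(1329 + (343 + 516)/(-1313 + l)) = (4437 + 3015)*(1329 + (343 + 516)/(-1313 - 1219)) = 7452*(1329 + 859/(-2532)) = 7452*(1329 + 859*(-1/2532)) = 7452*(1329 - 859/2532) = 7452*(3364169/2532) = 2089148949/211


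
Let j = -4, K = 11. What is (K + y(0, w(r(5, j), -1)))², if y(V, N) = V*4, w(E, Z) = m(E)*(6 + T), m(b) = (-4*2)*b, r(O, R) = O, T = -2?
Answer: 121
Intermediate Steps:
m(b) = -8*b
w(E, Z) = -32*E (w(E, Z) = (-8*E)*(6 - 2) = -8*E*4 = -32*E)
y(V, N) = 4*V
(K + y(0, w(r(5, j), -1)))² = (11 + 4*0)² = (11 + 0)² = 11² = 121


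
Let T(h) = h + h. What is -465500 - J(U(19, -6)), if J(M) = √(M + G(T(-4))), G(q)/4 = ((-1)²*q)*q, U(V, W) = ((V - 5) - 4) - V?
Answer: -465500 - √247 ≈ -4.6552e+5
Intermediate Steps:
T(h) = 2*h
U(V, W) = -9 (U(V, W) = ((-5 + V) - 4) - V = (-9 + V) - V = -9)
G(q) = 4*q² (G(q) = 4*(((-1)²*q)*q) = 4*((1*q)*q) = 4*(q*q) = 4*q²)
J(M) = √(256 + M) (J(M) = √(M + 4*(2*(-4))²) = √(M + 4*(-8)²) = √(M + 4*64) = √(M + 256) = √(256 + M))
-465500 - J(U(19, -6)) = -465500 - √(256 - 9) = -465500 - √247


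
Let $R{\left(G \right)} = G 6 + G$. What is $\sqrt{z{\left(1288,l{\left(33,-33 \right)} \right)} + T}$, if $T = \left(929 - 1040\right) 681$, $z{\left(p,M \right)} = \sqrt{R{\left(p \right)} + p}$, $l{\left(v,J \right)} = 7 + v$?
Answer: $\sqrt{-75591 + 8 \sqrt{161}} \approx 274.75 i$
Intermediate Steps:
$R{\left(G \right)} = 7 G$ ($R{\left(G \right)} = 6 G + G = 7 G$)
$z{\left(p,M \right)} = 2 \sqrt{2} \sqrt{p}$ ($z{\left(p,M \right)} = \sqrt{7 p + p} = \sqrt{8 p} = 2 \sqrt{2} \sqrt{p}$)
$T = -75591$ ($T = \left(-111\right) 681 = -75591$)
$\sqrt{z{\left(1288,l{\left(33,-33 \right)} \right)} + T} = \sqrt{2 \sqrt{2} \sqrt{1288} - 75591} = \sqrt{2 \sqrt{2} \cdot 2 \sqrt{322} - 75591} = \sqrt{8 \sqrt{161} - 75591} = \sqrt{-75591 + 8 \sqrt{161}}$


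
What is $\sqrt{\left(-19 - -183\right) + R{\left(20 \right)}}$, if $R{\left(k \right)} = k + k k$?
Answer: $2 \sqrt{146} \approx 24.166$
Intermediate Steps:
$R{\left(k \right)} = k + k^{2}$
$\sqrt{\left(-19 - -183\right) + R{\left(20 \right)}} = \sqrt{\left(-19 - -183\right) + 20 \left(1 + 20\right)} = \sqrt{\left(-19 + 183\right) + 20 \cdot 21} = \sqrt{164 + 420} = \sqrt{584} = 2 \sqrt{146}$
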